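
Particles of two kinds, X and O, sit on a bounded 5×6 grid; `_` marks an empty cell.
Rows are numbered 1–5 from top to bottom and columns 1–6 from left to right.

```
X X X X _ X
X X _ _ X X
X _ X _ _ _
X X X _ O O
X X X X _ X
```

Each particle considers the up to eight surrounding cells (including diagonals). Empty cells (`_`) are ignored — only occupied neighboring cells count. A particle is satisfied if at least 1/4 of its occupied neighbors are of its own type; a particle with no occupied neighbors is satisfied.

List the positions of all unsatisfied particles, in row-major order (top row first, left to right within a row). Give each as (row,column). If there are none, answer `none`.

Row 1: (1,1)X 3/3 ✓ · (1,2)X 4/4 ✓ · (1,3)X 3/3 ✓ · (1,4)X 2/2 ✓ · (1,6)X 2/2 ✓
Row 2: (2,1)X 4/4 ✓ · (2,2)X 6/6 ✓ · (2,5)X 3/3 ✓ · (2,6)X 2/2 ✓
Row 3: (3,1)X 4/4 ✓ · (3,3)X 3/3 ✓
Row 4: (4,1)X 4/4 ✓ · (4,2)X 7/7 ✓ · (4,3)X 5/5 ✓ · (4,5)O 1/3 ✓ · (4,6)O 1/2 ✓
Row 5: (5,1)X 3/3 ✓ · (5,2)X 5/5 ✓ · (5,3)X 4/4 ✓ · (5,4)X 2/3 ✓ · (5,6)X 0/2 ✗

(5,6)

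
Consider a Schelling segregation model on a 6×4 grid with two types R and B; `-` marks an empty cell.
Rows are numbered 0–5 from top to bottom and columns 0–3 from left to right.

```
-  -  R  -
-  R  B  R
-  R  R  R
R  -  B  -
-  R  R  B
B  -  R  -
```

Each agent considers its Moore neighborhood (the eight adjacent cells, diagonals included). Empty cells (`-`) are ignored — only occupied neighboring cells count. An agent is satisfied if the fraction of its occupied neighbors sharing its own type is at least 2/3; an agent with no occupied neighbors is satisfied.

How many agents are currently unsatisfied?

8

(0,2)R 2/3 ✓
(1,1)R 3/4 ✓
(1,2)B 0/6 ✗
(1,3)R 3/4 ✓
(2,1)R 3/5 ✗
(2,2)R 4/6 ✓
(2,3)R 2/4 ✗
(3,0)R 2/2 ✓
(3,2)B 1/6 ✗
(4,1)R 3/5 ✗
(4,2)R 2/4 ✗
(4,3)B 1/3 ✗
(5,0)B 0/1 ✗
(5,2)R 2/3 ✓
Unsatisfied: (1,2), (2,1), (2,3), (3,2), (4,1), (4,2), (4,3), (5,0) — 8 in total.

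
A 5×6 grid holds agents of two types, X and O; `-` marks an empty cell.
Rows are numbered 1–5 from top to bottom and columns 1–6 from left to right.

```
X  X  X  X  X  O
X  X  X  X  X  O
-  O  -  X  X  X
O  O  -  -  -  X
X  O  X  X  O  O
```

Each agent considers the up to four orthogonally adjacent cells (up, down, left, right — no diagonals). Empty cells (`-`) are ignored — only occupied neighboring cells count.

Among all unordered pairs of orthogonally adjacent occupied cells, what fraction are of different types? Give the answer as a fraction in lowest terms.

3/11

Scan each occupied cell's neighbors to the right and below so each pair is counted once.
Row 1: X(1,1)–X(1,2)= X(1,1)–X(2,1)= X(1,2)–X(1,3)= X(1,2)–X(2,2)= X(1,3)–X(1,4)= X(1,3)–X(2,3)= X(1,4)–X(1,5)= X(1,4)–X(2,4)= X(1,5)–O(1,6)≠ X(1,5)–X(2,5)= O(1,6)–O(2,6)=  → 1/11 unlike.
Row 2: X(2,1)–X(2,2)= X(2,2)–X(2,3)= X(2,2)–O(3,2)≠ X(2,3)–X(2,4)= X(2,4)–X(2,5)= X(2,4)–X(3,4)= X(2,5)–O(2,6)≠ X(2,5)–X(3,5)= O(2,6)–X(3,6)≠  → 3/9 unlike.
Row 3: O(3,2)–O(4,2)= X(3,4)–X(3,5)= X(3,5)–X(3,6)= X(3,6)–X(4,6)=  → 0/4 unlike.
Row 4: O(4,1)–O(4,2)= O(4,1)–X(5,1)≠ O(4,2)–O(5,2)= X(4,6)–O(5,6)≠  → 2/4 unlike.
Row 5: X(5,1)–O(5,2)≠ O(5,2)–X(5,3)≠ X(5,3)–X(5,4)= X(5,4)–O(5,5)≠ O(5,5)–O(5,6)=  → 3/5 unlike.
Total adjacent occupied pairs: 33; unlike-type pairs: 9.
9/33 reduces to 3/11.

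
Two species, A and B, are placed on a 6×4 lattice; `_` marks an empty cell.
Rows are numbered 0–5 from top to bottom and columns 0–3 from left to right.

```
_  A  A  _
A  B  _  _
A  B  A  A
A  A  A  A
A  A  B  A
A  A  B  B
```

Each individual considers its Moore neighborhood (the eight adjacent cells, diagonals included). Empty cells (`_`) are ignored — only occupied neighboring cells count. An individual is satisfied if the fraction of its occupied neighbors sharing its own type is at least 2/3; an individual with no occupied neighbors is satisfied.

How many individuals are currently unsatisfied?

9

(0,1)A 2/3 ok
(0,2)A 1/2 unhappy
(1,0)A 2/4 unhappy
(1,1)B 1/6 unhappy
(2,0)A 3/5 unhappy
(2,1)B 1/7 unhappy
(2,2)A 4/6 ok
(2,3)A 3/3 ok
(3,0)A 4/5 ok
(3,1)A 6/8 ok
(3,2)A 6/8 ok
(3,3)A 4/5 ok
(4,0)A 5/5 ok
(4,1)A 6/8 ok
(4,2)B 2/8 unhappy
(4,3)A 2/5 unhappy
(5,0)A 3/3 ok
(5,1)A 3/5 unhappy
(5,2)B 2/5 unhappy
(5,3)B 2/3 ok
Unsatisfied: (0,2), (1,0), (1,1), (2,0), (2,1), (4,2), (4,3), (5,1), (5,2) — 9 in total.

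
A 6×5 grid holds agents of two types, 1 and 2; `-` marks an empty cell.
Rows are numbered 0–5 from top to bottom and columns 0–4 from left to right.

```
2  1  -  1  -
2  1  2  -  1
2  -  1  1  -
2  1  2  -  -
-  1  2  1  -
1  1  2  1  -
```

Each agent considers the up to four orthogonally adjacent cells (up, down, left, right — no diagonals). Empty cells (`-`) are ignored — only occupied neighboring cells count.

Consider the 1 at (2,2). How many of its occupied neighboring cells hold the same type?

1

Occupied neighbors of (2,2): (1,2)=2, (3,2)=2, (2,3)=1.
Same type (1): 1 of 3.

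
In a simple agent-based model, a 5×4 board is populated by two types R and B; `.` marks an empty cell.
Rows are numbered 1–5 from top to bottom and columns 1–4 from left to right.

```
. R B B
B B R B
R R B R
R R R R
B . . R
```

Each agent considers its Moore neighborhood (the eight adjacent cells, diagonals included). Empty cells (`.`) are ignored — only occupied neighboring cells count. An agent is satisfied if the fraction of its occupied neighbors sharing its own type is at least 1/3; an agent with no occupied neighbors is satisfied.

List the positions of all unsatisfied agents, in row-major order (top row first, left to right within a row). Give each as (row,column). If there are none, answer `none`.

Row 1: (1,2)R 1/4 ✗ · (1,3)B 3/5 ✓ · (1,4)B 2/3 ✓
Row 2: (2,1)B 1/4 ✗ · (2,2)B 3/7 ✓ · (2,3)R 3/8 ✓ · (2,4)B 3/5 ✓
Row 3: (3,1)R 3/5 ✓ · (3,2)R 5/8 ✓ · (3,3)B 2/8 ✗ · (3,4)R 3/5 ✓
Row 4: (4,1)R 3/4 ✓ · (4,2)R 4/6 ✓ · (4,3)R 5/6 ✓ · (4,4)R 3/4 ✓
Row 5: (5,1)B 0/2 ✗ · (5,4)R 2/2 ✓

(1,2), (2,1), (3,3), (5,1)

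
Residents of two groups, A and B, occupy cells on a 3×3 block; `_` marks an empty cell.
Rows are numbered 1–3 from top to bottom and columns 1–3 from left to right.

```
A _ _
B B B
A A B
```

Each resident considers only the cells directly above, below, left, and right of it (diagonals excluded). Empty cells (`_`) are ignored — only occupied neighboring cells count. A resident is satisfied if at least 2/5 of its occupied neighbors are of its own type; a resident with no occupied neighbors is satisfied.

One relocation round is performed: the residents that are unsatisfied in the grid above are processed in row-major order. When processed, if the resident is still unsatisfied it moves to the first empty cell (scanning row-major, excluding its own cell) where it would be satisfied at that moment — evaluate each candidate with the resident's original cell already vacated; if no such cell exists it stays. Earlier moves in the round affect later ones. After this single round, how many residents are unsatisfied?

Initially unsatisfied (in order): (1,1), (2,1), (3,2).
  (1,1): no empty cell satisfies it; stays.
  (2,1) → (1,2).
  (3,2) → (2,1).
Resulting grid:
A B _
A B B
A _ B
All satisfied now.

0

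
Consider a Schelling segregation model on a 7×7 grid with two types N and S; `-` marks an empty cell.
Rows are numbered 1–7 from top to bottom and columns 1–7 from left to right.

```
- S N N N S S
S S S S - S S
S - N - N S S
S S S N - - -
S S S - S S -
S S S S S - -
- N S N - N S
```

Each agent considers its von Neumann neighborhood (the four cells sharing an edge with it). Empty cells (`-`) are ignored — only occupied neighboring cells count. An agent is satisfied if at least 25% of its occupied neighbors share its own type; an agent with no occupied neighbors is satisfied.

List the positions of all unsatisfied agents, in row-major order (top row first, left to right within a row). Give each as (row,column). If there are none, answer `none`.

(3,3), (3,5), (4,4), (7,2), (7,4), (7,6), (7,7)

Row 1: (1,2)S 1/2 ok · (1,3)N 1/3 ok · (1,4)N 2/3 ok · (1,5)N 1/2 ok · (1,6)S 2/3 ok · (1,7)S 2/2 ok
Row 2: (2,1)S 2/2 ok · (2,2)S 3/3 ok · (2,3)S 2/4 ok · (2,4)S 1/2 ok · (2,6)S 3/3 ok · (2,7)S 3/3 ok
Row 3: (3,1)S 2/2 ok · (3,3)N 0/2 unhappy · (3,5)N 0/1 unhappy · (3,6)S 2/3 ok · (3,7)S 2/2 ok
Row 4: (4,1)S 3/3 ok · (4,2)S 3/3 ok · (4,3)S 2/4 ok · (4,4)N 0/1 unhappy
Row 5: (5,1)S 3/3 ok · (5,2)S 4/4 ok · (5,3)S 3/3 ok · (5,5)S 2/2 ok · (5,6)S 1/1 ok
Row 6: (6,1)S 2/2 ok · (6,2)S 3/4 ok · (6,3)S 4/4 ok · (6,4)S 2/3 ok · (6,5)S 2/2 ok
Row 7: (7,2)N 0/2 unhappy · (7,3)S 1/3 ok · (7,4)N 0/2 unhappy · (7,6)N 0/1 unhappy · (7,7)S 0/1 unhappy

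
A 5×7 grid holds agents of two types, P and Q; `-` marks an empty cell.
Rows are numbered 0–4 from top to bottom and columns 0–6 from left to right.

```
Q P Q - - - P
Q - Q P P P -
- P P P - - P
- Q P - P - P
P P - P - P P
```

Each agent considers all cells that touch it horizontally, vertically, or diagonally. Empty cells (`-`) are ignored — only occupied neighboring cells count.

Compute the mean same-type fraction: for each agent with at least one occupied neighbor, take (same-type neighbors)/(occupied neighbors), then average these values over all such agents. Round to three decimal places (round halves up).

0.674

Row 0: (0,0)Q 1/2 · (0,1)P 0/4 · (0,2)Q 1/3 · (0,6)P 1/1
Row 1: (1,0)Q 1/3 · (1,2)Q 1/6 · (1,3)P 3/5 · (1,4)P 3/3 · (1,5)P 3/3
Row 2: (2,1)P 2/5 · (2,2)P 4/6 · (2,3)P 5/6 · (2,6)P 2/2
Row 3: (3,1)Q 0/5 · (3,2)P 5/6 · (3,4)P 3/3 · (3,6)P 3/3
Row 4: (4,0)P 1/2 · (4,1)P 2/3 · (4,3)P 2/2 · (4,5)P 3/3 · (4,6)P 2/2
Sum over 22 agents: 1/2 + 0/4 + 1/3 + 1/1 + 1/3 + 1/6 + 3/5 + 3/3 + 3/3 + 2/5 + 4/6 + 5/6 + 2/2 + 0/5 + 5/6 + 3/3 + 3/3 + 1/2 + 2/3 + 2/2 + 3/3 + 2/2 = 89/6; mean = 89/6 ÷ 22 = 89/132 = 0.674242… → 0.674.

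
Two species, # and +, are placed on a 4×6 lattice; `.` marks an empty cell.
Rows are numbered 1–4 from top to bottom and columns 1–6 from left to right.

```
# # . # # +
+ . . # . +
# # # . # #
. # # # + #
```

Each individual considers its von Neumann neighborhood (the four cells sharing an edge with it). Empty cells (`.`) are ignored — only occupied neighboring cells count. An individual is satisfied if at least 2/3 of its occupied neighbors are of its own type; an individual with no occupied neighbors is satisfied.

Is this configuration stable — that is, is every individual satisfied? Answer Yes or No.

(1,1)# 1/2 unhappy
(1,2)# 1/1 ok
(1,4)# 2/2 ok
(1,5)# 1/2 unhappy
(1,6)+ 1/2 unhappy
(2,1)+ 0/2 unhappy
(2,4)# 1/1 ok
(2,6)+ 1/2 unhappy
(3,1)# 1/2 unhappy
(3,2)# 3/3 ok
(3,3)# 2/2 ok
(3,5)# 1/2 unhappy
(3,6)# 2/3 ok
(4,2)# 2/2 ok
(4,3)# 3/3 ok
(4,4)# 1/2 unhappy
(4,5)+ 0/3 unhappy
(4,6)# 1/2 unhappy
For instance (1,1) has only 1/2 same-type neighbors, below 2/3.

No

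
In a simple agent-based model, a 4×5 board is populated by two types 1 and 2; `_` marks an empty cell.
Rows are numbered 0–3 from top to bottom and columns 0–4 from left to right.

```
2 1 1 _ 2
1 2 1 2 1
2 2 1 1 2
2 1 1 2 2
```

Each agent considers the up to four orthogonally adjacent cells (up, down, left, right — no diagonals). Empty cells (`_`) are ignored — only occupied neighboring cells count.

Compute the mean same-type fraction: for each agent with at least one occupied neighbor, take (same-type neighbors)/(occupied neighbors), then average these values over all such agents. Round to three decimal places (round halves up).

0.390

Row 0: (0,0)2 0/2 · (0,1)1 1/3 · (0,2)1 2/2 · (0,4)2 0/1
Row 1: (1,0)1 0/3 · (1,1)2 1/4 · (1,2)1 2/4 · (1,3)2 0/3 · (1,4)1 0/3
Row 2: (2,0)2 2/3 · (2,1)2 2/4 · (2,2)1 3/4 · (2,3)1 1/4 · (2,4)2 1/3
Row 3: (3,0)2 1/2 · (3,1)1 1/3 · (3,2)1 2/3 · (3,3)2 1/3 · (3,4)2 2/2
Sum over 19 agents: 0/2 + 1/3 + 2/2 + 0/1 + 0/3 + 1/4 + 2/4 + 0/3 + 0/3 + 2/3 + 2/4 + 3/4 + 1/4 + 1/3 + 1/2 + 1/3 + 2/3 + 1/3 + 2/2 = 89/12; mean = 89/12 ÷ 19 = 89/228 = 0.390350… → 0.390.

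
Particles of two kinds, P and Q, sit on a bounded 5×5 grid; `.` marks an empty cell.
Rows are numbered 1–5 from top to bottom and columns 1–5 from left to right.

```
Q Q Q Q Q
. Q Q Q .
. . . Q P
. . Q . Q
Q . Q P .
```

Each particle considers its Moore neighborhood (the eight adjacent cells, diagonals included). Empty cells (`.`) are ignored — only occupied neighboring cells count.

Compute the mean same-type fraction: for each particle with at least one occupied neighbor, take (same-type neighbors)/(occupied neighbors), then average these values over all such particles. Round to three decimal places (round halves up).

(1,1)Q 2/2
(1,2)Q 4/4
(1,3)Q 5/5
(1,4)Q 4/4
(1,5)Q 2/2
(2,2)Q 4/4
(2,3)Q 6/6
(2,4)Q 5/6
(3,4)Q 4/5
(3,5)P 0/3
(4,3)Q 2/3
(4,5)Q 1/3
(5,1)Q — no occupied neighbors
(5,3)Q 1/2
(5,4)P 0/3
Sum over 14 particles: 2/2 + 4/4 + 5/5 + 4/4 + 2/2 + 4/4 + 6/6 + 5/6 + 4/5 + 0/3 + 2/3 + 1/3 + 1/2 + 0/3 = 152/15; mean = 152/15 ÷ 14 = 76/105 = 0.723809… → 0.724.

0.724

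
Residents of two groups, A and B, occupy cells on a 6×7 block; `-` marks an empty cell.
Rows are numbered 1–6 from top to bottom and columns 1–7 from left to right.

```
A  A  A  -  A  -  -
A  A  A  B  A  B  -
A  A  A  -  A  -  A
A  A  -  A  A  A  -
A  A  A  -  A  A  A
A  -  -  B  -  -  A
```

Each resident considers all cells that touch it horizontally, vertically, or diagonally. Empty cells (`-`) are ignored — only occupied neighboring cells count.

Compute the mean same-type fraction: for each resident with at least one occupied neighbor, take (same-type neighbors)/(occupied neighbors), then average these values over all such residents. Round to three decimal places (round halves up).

(1,1)A 3/3
(1,2)A 5/5
(1,3)A 3/4
(1,5)A 1/3
(2,1)A 5/5
(2,2)A 8/8
(2,3)A 5/6
(2,4)B 0/6
(2,5)A 2/4
(2,6)B 0/4
(3,1)A 5/5
(3,2)A 7/7
(3,3)A 5/6
(3,5)A 4/6
(3,7)A 1/2
(4,1)A 5/5
(4,2)A 7/7
(4,4)A 5/5
(4,5)A 5/5
(4,6)A 6/6
(5,1)A 4/4
(5,2)A 5/5
(5,3)A 3/4
(5,5)A 4/5
(5,6)A 5/5
(5,7)A 3/3
(6,1)A 2/2
(6,4)B 0/2
(6,7)A 2/2
Sum over 29 residents: 3/3 + 5/5 + 3/4 + 1/3 + 5/5 + 8/8 + 5/6 + 0/6 + 2/4 + 0/4 + 5/5 + 7/7 + 5/6 + 4/6 + 1/2 + 5/5 + 7/7 + 5/5 + 5/5 + 6/6 + 4/4 + 5/5 + 3/4 + 4/5 + 5/5 + 3/3 + 2/2 + 0/2 + 2/2 = 689/30; mean = 689/30 ÷ 29 = 689/870 = 0.791954… → 0.792.

0.792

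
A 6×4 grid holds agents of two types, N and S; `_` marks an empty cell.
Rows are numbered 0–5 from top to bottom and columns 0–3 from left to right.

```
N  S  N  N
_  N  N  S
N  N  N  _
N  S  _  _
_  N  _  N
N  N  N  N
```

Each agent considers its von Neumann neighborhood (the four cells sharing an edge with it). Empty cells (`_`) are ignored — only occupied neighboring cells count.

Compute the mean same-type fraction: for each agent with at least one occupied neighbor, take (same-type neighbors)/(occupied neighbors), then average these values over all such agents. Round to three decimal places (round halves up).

(0,0)N 0/1
(0,1)S 0/3
(0,2)N 2/3
(0,3)N 1/2
(1,1)N 2/3
(1,2)N 3/4
(1,3)S 0/2
(2,0)N 2/2
(2,1)N 3/4
(2,2)N 2/2
(3,0)N 1/2
(3,1)S 0/3
(4,1)N 1/2
(4,3)N 1/1
(5,0)N 1/1
(5,1)N 3/3
(5,2)N 2/2
(5,3)N 2/2
Sum over 18 agents: 0/1 + 0/3 + 2/3 + 1/2 + 2/3 + 3/4 + 0/2 + 2/2 + 3/4 + 2/2 + 1/2 + 0/3 + 1/2 + 1/1 + 1/1 + 3/3 + 2/2 + 2/2 = 34/3; mean = 34/3 ÷ 18 = 17/27 = 0.629629… → 0.630.

0.630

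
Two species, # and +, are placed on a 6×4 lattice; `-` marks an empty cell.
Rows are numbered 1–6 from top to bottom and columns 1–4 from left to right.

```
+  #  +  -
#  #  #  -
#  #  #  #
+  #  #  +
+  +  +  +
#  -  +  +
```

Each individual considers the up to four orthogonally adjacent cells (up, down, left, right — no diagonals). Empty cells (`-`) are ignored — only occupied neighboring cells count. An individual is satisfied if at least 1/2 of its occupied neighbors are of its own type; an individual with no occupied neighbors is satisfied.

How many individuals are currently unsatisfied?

6

Row 1: (1,1)+ 0/2 ✗ · (1,2)# 1/3 ✗ · (1,3)+ 0/2 ✗
Row 2: (2,1)# 2/3 ✓ · (2,2)# 4/4 ✓ · (2,3)# 2/3 ✓
Row 3: (3,1)# 2/3 ✓ · (3,2)# 4/4 ✓ · (3,3)# 4/4 ✓ · (3,4)# 1/2 ✓
Row 4: (4,1)+ 1/3 ✗ · (4,2)# 2/4 ✓ · (4,3)# 2/4 ✓ · (4,4)+ 1/3 ✗
Row 5: (5,1)+ 2/3 ✓ · (5,2)+ 2/3 ✓ · (5,3)+ 3/4 ✓ · (5,4)+ 3/3 ✓
Row 6: (6,1)# 0/1 ✗ · (6,3)+ 2/2 ✓ · (6,4)+ 2/2 ✓
Unsatisfied: (1,1), (1,2), (1,3), (4,1), (4,4), (6,1) — 6 in total.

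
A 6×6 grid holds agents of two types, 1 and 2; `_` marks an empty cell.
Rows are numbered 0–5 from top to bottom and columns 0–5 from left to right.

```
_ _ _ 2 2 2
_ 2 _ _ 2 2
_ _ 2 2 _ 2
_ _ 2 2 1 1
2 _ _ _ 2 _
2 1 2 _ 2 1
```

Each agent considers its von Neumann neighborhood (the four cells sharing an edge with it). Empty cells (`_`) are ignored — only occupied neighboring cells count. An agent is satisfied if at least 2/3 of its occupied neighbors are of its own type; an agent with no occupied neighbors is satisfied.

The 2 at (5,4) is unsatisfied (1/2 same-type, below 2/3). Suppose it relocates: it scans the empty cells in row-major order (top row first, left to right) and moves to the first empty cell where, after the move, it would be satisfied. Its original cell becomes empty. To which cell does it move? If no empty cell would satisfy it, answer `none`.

Vacating (5,4). Empty cells in order:
  (0,0): 0/0 same-type → satisfied — stop here.

(0,0)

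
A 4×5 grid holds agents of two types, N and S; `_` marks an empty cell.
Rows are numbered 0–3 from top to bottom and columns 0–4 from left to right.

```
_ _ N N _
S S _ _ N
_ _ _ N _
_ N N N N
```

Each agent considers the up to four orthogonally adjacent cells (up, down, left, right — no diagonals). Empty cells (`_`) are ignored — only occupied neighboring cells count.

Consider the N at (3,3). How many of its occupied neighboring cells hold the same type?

3

Occupied neighbors of (3,3): (2,3)=N, (3,2)=N, (3,4)=N.
Same type (N): 3 of 3.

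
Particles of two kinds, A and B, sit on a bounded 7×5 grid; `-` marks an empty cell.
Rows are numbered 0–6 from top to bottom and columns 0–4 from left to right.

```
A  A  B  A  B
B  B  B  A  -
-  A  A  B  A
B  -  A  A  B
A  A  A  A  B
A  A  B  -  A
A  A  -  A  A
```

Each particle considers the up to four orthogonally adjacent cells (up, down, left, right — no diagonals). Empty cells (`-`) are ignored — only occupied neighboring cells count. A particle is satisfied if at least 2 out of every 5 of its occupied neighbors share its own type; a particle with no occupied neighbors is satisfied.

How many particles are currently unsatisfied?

Row 0: (0,0)A 1/2 satisfied · (0,1)A 1/3 not · (0,2)B 1/3 not · (0,3)A 1/3 not · (0,4)B 0/1 not
Row 1: (1,0)B 1/2 satisfied · (1,1)B 2/4 satisfied · (1,2)B 2/4 satisfied · (1,3)A 1/3 not
Row 2: (2,1)A 1/2 satisfied · (2,2)A 2/4 satisfied · (2,3)B 0/4 not · (2,4)A 0/2 not
Row 3: (3,0)B 0/1 not · (3,2)A 3/3 satisfied · (3,3)A 2/4 satisfied · (3,4)B 1/3 not
Row 4: (4,0)A 2/3 satisfied · (4,1)A 3/3 satisfied · (4,2)A 3/4 satisfied · (4,3)A 2/3 satisfied · (4,4)B 1/3 not
Row 5: (5,0)A 3/3 satisfied · (5,1)A 3/4 satisfied · (5,2)B 0/2 not · (5,4)A 1/2 satisfied
Row 6: (6,0)A 2/2 satisfied · (6,1)A 2/2 satisfied · (6,3)A 1/1 satisfied · (6,4)A 2/2 satisfied
Unsatisfied: (0,1), (0,2), (0,3), (0,4), (1,3), (2,3), (2,4), (3,0), (3,4), (4,4), (5,2) — 11 in total.

11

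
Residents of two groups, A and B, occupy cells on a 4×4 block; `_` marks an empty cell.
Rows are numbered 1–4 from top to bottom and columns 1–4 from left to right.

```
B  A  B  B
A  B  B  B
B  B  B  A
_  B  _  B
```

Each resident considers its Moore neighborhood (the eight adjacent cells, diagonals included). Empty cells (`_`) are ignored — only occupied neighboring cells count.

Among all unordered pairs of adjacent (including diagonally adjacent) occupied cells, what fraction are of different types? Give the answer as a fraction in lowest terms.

Scan each occupied cell's neighbors to the right and below (and the two forward diagonals) so each pair is counted once.
From row 1: 5 unlike of 13 pairs (running 5/13).
From row 2: 5 unlike of 13 pairs (running 10/26).
From row 3: 2 unlike of 8 pairs (running 12/34).
Total adjacent occupied pairs: 34; unlike-type pairs: 12.
12/34 reduces to 6/17.

6/17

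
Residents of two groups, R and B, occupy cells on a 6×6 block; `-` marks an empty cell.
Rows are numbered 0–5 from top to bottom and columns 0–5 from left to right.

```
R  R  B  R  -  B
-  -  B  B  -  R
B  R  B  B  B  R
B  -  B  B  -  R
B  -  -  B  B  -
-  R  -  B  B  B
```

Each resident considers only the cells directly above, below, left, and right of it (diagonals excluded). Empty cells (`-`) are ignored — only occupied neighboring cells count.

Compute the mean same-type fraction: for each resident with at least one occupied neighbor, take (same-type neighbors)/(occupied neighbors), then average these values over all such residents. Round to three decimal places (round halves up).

0.726

Row 0: (0,0)R 1/1 · (0,1)R 1/2 · (0,2)B 1/3 · (0,3)R 0/2 · (0,5)B 0/1
Row 1: (1,2)B 3/3 · (1,3)B 2/3 · (1,5)R 1/2
Row 2: (2,0)B 1/2 · (2,1)R 0/2 · (2,2)B 3/4 · (2,3)B 4/4 · (2,4)B 1/2 · (2,5)R 2/3
Row 3: (3,0)B 2/2 · (3,2)B 2/2 · (3,3)B 3/3 · (3,5)R 1/1
Row 4: (4,0)B 1/1 · (4,3)B 3/3 · (4,4)B 2/2
Row 5: (5,1)R — no occupied neighbors · (5,3)B 2/2 · (5,4)B 3/3 · (5,5)B 1/1
Sum over 24 residents: 1/1 + 1/2 + 1/3 + 0/2 + 0/1 + 3/3 + 2/3 + 1/2 + 1/2 + 0/2 + 3/4 + 4/4 + 1/2 + 2/3 + 2/2 + 2/2 + 3/3 + 1/1 + 1/1 + 3/3 + 2/2 + 2/2 + 3/3 + 1/1 = 209/12; mean = 209/12 ÷ 24 = 209/288 = 0.725694… → 0.726.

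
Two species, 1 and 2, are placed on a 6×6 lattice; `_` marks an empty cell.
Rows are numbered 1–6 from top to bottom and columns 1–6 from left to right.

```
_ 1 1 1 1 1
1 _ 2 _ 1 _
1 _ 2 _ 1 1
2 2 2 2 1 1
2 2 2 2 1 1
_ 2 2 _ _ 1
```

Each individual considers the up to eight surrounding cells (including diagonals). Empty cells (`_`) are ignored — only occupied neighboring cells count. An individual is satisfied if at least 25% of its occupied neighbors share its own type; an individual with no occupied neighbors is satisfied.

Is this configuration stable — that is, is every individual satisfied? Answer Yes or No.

(1,2)1 2/3 ✓
(1,3)1 2/3 ✓
(1,4)1 3/4 ✓
(1,5)1 3/3 ✓
(1,6)1 2/2 ✓
(2,1)1 2/2 ✓
(2,3)2 1/4 ✓
(2,5)1 5/5 ✓
(3,1)1 1/3 ✓
(3,3)2 4/4 ✓
(3,5)1 4/5 ✓
(3,6)1 4/4 ✓
(4,1)2 3/4 ✓
(4,2)2 6/7 ✓
(4,3)2 6/6 ✓
(4,4)2 4/7 ✓
(4,5)1 5/7 ✓
(4,6)1 5/5 ✓
(5,1)2 4/4 ✓
(5,2)2 7/7 ✓
(5,3)2 7/7 ✓
(5,4)2 4/6 ✓
(5,5)1 4/6 ✓
(5,6)1 4/4 ✓
(6,2)2 4/4 ✓
(6,3)2 4/4 ✓
(6,6)1 2/2 ✓
All meet the threshold, so the configuration is stable.

Yes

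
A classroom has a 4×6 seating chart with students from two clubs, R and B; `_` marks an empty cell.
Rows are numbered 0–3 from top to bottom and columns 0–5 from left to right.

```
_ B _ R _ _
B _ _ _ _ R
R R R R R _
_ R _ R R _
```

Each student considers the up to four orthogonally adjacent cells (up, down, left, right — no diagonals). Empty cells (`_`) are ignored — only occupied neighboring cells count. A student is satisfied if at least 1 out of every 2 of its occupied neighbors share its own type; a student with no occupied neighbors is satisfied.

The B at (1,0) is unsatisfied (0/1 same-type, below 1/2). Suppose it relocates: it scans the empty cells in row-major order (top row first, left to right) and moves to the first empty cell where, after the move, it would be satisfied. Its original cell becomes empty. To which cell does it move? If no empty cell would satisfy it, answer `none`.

(0,0)

Vacating (1,0). Empty cells in order:
  (0,0): 1/1 same-type → satisfied — stop here.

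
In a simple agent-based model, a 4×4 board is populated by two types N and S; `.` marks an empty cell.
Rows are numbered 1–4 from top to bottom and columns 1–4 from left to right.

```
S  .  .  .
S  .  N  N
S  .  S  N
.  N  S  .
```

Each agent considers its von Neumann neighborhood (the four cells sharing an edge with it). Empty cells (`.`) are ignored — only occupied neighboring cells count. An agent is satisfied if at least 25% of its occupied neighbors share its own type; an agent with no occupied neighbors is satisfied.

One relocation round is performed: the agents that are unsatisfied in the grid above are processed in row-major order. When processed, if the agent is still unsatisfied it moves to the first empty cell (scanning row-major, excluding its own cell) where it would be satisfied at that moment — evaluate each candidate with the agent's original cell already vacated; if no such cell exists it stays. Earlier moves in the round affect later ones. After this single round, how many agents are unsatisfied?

0

Initially unsatisfied (in order): (4,2).
  (4,2) → (1,3).
Resulting grid:
S . N .
S . N N
S . S N
. . S .
All satisfied now.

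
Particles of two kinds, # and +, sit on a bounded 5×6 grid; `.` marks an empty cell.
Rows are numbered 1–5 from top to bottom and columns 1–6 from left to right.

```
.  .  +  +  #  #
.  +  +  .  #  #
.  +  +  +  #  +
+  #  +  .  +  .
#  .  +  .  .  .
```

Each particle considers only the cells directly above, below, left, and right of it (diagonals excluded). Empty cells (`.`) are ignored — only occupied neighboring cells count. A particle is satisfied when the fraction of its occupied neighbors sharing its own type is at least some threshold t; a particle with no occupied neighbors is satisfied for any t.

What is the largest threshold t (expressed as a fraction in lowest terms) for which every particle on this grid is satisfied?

Row 1: (1,3)+ 2/2 · (1,4)+ 1/2 · (1,5)# 2/3 · (1,6)# 2/2
Row 2: (2,2)+ 2/2 · (2,3)+ 3/3 · (2,5)# 3/3 · (2,6)# 2/3
Row 3: (3,2)+ 2/3 · (3,3)+ 4/4 · (3,4)+ 1/2 · (3,5)# 1/4 · (3,6)+ 0/2
Row 4: (4,1)+ 0/2 · (4,2)# 0/3 · (4,3)+ 2/3 · (4,5)+ 0/1
Row 5: (5,1)# 0/1 · (5,3)+ 1/1
The smallest same-type fraction is 0/2 at (3,6), which reduces to 0/1. Any threshold above that leaves this particle unsatisfied.

0/1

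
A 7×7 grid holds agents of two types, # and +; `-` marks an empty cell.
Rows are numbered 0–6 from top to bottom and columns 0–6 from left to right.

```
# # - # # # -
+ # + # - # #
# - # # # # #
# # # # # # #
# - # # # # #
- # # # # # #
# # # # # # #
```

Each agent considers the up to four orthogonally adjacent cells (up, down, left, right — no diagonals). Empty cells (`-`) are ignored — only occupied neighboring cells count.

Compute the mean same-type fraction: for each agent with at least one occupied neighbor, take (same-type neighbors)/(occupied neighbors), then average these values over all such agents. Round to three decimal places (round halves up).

0.899

Row 0: (0,0)# 1/2 · (0,1)# 2/2 · (0,3)# 2/2 · (0,4)# 2/2 · (0,5)# 2/2
Row 1: (1,0)+ 0/3 · (1,1)# 1/3 · (1,2)+ 0/3 · (1,3)# 2/3 · (1,5)# 3/3 · (1,6)# 2/2
Row 2: (2,0)# 1/2 · (2,2)# 2/3 · (2,3)# 4/4 · (2,4)# 3/3 · (2,5)# 4/4 · (2,6)# 3/3
Row 3: (3,0)# 3/3 · (3,1)# 2/2 · (3,2)# 4/4 · (3,3)# 4/4 · (3,4)# 4/4 · (3,5)# 4/4 · (3,6)# 3/3
Row 4: (4,0)# 1/1 · (4,2)# 3/3 · (4,3)# 4/4 · (4,4)# 4/4 · (4,5)# 4/4 · (4,6)# 3/3
Row 5: (5,1)# 2/2 · (5,2)# 4/4 · (5,3)# 4/4 · (5,4)# 4/4 · (5,5)# 4/4 · (5,6)# 3/3
Row 6: (6,0)# 1/1 · (6,1)# 3/3 · (6,2)# 3/3 · (6,3)# 3/3 · (6,4)# 3/3 · (6,5)# 3/3 · (6,6)# 2/2
Sum over 43 agents: 1/2 + 2/2 + 2/2 + 2/2 + 2/2 + 0/3 + 1/3 + 0/3 + 2/3 + 3/3 + 2/2 + 1/2 + 2/3 + 4/4 + 3/3 + 4/4 + 3/3 + 3/3 + 2/2 + 4/4 + 4/4 + 4/4 + 4/4 + 3/3 + 1/1 + 3/3 + 4/4 + 4/4 + 4/4 + 3/3 + 2/2 + 4/4 + 4/4 + 4/4 + 4/4 + 3/3 + 1/1 + 3/3 + 3/3 + 3/3 + 3/3 + 3/3 + 2/2 = 116/3; mean = 116/3 ÷ 43 = 116/129 = 0.899224… → 0.899.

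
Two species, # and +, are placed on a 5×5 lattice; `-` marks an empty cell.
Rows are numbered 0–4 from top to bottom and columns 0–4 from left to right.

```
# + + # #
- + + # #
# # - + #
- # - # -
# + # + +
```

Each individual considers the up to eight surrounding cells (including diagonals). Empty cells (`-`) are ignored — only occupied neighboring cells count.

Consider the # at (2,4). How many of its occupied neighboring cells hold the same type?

3

Occupied neighbors of (2,4): (1,3)=#, (1,4)=#, (2,3)=+, (3,3)=#.
Same type (#): 3 of 4.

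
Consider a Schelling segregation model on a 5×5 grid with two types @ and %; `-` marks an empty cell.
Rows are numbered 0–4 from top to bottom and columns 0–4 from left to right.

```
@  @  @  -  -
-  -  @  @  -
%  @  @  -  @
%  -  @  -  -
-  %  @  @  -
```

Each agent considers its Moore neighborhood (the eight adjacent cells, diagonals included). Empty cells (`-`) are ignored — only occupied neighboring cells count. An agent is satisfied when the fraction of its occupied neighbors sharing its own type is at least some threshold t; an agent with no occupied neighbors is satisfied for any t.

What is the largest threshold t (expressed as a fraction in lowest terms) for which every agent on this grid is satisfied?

Row 0: (0,0)@ 1/1 · (0,1)@ 3/3 · (0,2)@ 3/3
Row 1: (1,2)@ 5/5 · (1,3)@ 4/4
Row 2: (2,0)% 1/2 · (2,1)@ 3/5 · (2,2)@ 4/4 · (2,4)@ 1/1
Row 3: (3,0)% 2/3 · (3,2)@ 4/5
Row 4: (4,1)% 1/3 · (4,2)@ 2/3 · (4,3)@ 2/2
The smallest same-type fraction is 1/3 at (4,1), which reduces to 1/3. Any threshold above that leaves this agent unsatisfied.

1/3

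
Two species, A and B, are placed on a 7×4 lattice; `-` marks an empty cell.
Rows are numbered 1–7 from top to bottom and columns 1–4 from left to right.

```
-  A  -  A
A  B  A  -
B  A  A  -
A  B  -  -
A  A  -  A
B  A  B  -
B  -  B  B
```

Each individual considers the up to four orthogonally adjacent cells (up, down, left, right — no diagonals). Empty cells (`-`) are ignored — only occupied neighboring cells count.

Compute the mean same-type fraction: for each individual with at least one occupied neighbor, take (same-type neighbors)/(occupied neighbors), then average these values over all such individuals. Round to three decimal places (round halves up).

(1,2)A 0/1
(1,4)A — no occupied neighbors
(2,1)A 0/2
(2,2)B 0/4
(2,3)A 1/2
(3,1)B 0/3
(3,2)A 1/4
(3,3)A 2/2
(4,1)A 1/3
(4,2)B 0/3
(5,1)A 2/3
(5,2)A 2/3
(5,4)A — no occupied neighbors
(6,1)B 1/3
(6,2)A 1/3
(6,3)B 1/2
(7,1)B 1/1
(7,3)B 2/2
(7,4)B 1/1
Sum over 17 individuals: 0/1 + 0/2 + 0/4 + 1/2 + 0/3 + 1/4 + 2/2 + 1/3 + 0/3 + 2/3 + 2/3 + 1/3 + 1/3 + 1/2 + 1/1 + 2/2 + 1/1 = 91/12; mean = 91/12 ÷ 17 = 91/204 = 0.446078… → 0.446.

0.446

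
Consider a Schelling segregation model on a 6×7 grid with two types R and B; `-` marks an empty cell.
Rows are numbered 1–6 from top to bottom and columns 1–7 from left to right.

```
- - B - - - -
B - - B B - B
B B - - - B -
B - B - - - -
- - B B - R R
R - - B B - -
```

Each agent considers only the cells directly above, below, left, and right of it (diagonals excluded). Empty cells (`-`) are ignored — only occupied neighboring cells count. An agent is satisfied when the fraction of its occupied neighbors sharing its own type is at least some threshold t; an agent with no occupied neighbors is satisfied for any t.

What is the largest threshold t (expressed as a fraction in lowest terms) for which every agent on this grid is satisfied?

Row 1: (1,3)B — no occupied neighbors
Row 2: (2,1)B 1/1 · (2,4)B 1/1 · (2,5)B 1/1 · (2,7)B — no occupied neighbors
Row 3: (3,1)B 3/3 · (3,2)B 1/1 · (3,6)B — no occupied neighbors
Row 4: (4,1)B 1/1 · (4,3)B 1/1
Row 5: (5,3)B 2/2 · (5,4)B 2/2 · (5,6)R 1/1 · (5,7)R 1/1
Row 6: (6,1)R — no occupied neighbors · (6,4)B 2/2 · (6,5)B 1/1
The smallest same-type fraction is 1/1 at (2,1), which reduces to 1/1. Any threshold above that leaves this agent unsatisfied.

1/1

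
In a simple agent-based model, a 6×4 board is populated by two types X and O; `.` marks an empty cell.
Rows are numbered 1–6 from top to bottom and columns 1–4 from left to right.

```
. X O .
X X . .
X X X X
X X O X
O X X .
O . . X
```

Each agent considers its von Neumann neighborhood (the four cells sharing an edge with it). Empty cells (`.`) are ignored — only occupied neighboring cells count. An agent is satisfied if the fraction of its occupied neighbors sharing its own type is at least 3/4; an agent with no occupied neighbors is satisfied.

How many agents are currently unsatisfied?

Row 1: (1,2)X 1/2 ✗ · (1,3)O 0/1 ✗
Row 2: (2,1)X 2/2 ✓ · (2,2)X 3/3 ✓
Row 3: (3,1)X 3/3 ✓ · (3,2)X 4/4 ✓ · (3,3)X 2/3 ✗ · (3,4)X 2/2 ✓
Row 4: (4,1)X 2/3 ✗ · (4,2)X 3/4 ✓ · (4,3)O 0/4 ✗ · (4,4)X 1/2 ✗
Row 5: (5,1)O 1/3 ✗ · (5,2)X 2/3 ✗ · (5,3)X 1/2 ✗
Row 6: (6,1)O 1/1 ✓ · (6,4)X 0/0 ✓
Unsatisfied: (1,2), (1,3), (3,3), (4,1), (4,3), (4,4), (5,1), (5,2), (5,3) — 9 in total.

9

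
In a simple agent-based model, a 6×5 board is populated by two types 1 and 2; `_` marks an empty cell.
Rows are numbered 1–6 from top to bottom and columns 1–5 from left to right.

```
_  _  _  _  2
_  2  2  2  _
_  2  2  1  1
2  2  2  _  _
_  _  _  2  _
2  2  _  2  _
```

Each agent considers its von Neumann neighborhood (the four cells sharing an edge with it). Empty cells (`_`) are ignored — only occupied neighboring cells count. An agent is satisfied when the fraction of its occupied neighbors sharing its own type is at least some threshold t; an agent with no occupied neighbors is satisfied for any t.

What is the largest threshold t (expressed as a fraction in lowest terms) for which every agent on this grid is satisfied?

1/3

Row 1: (1,5)2 — no occupied neighbors
Row 2: (2,2)2 2/2 · (2,3)2 3/3 · (2,4)2 1/2
Row 3: (3,2)2 3/3 · (3,3)2 3/4 · (3,4)1 1/3 · (3,5)1 1/1
Row 4: (4,1)2 1/1 · (4,2)2 3/3 · (4,3)2 2/2
Row 5: (5,4)2 1/1
Row 6: (6,1)2 1/1 · (6,2)2 1/1 · (6,4)2 1/1
The smallest same-type fraction is 1/3 at (3,4), which reduces to 1/3. Any threshold above that leaves this agent unsatisfied.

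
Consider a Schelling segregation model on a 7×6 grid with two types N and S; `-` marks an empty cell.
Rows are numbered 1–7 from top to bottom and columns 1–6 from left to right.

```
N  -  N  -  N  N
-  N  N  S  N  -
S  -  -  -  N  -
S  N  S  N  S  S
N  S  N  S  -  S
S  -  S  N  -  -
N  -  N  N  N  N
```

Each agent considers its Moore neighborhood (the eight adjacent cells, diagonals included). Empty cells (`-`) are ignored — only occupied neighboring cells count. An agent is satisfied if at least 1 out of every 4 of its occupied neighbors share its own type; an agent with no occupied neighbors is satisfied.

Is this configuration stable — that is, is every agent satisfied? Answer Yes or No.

Row 1: (1,1)N 1/1 satisfied · (1,3)N 2/3 satisfied · (1,5)N 2/3 satisfied · (1,6)N 2/2 satisfied
Row 2: (2,2)N 3/4 satisfied · (2,3)N 2/3 satisfied · (2,4)S 0/5 not · (2,5)N 3/4 satisfied
Row 3: (3,1)S 1/3 satisfied · (3,5)N 2/5 satisfied
Row 4: (4,1)S 2/4 satisfied · (4,2)N 2/6 satisfied · (4,3)S 2/5 satisfied · (4,4)N 2/5 satisfied · (4,5)S 3/5 satisfied · (4,6)S 2/3 satisfied
Row 5: (5,1)N 1/4 satisfied · (5,2)S 4/7 satisfied · (5,3)N 3/7 satisfied · (5,4)S 3/6 satisfied · (5,6)S 2/2 satisfied
Row 6: (6,1)S 1/3 satisfied · (6,3)S 2/6 satisfied · (6,4)N 4/6 satisfied
Row 7: (7,1)N 0/1 not · (7,3)N 2/3 satisfied · (7,4)N 3/4 satisfied · (7,5)N 3/3 satisfied · (7,6)N 1/1 satisfied
For instance (2,4) has only 0/5 same-type neighbors, below 1/4.

No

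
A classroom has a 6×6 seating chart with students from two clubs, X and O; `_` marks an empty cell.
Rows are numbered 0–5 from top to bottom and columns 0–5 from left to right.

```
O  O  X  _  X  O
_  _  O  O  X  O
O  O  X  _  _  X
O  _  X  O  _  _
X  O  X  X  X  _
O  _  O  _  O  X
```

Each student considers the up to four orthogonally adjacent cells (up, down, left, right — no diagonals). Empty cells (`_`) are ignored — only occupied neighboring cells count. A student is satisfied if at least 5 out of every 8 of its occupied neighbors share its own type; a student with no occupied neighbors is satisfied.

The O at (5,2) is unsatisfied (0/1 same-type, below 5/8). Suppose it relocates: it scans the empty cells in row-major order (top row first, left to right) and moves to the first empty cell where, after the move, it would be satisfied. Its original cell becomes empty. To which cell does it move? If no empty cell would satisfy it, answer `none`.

Vacating (5,2). Empty cells in order:
  (0,3): 1/3 same-type → still unsatisfied.
  (1,0): 2/2 same-type → satisfied — stop here.

(1,0)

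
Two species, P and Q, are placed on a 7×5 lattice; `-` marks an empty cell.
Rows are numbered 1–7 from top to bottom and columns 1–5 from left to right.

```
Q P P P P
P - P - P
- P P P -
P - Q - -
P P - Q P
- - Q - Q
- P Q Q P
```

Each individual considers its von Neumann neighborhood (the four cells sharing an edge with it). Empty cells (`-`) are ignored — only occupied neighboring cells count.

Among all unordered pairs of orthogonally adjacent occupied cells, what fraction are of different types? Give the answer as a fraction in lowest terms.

2/5

Scan each occupied cell's neighbors to the right and below so each pair is counted once.
Row 1: Q(1,1)–P(1,2)≠ Q(1,1)–P(2,1)≠ P(1,2)–P(1,3)= P(1,3)–P(1,4)= P(1,3)–P(2,3)= P(1,4)–P(1,5)= P(1,5)–P(2,5)=  → 2/7 unlike.
Row 2: P(2,3)–P(3,3)=  → 0/1 unlike.
Row 3: P(3,2)–P(3,3)= P(3,3)–P(3,4)= P(3,3)–Q(4,3)≠  → 1/3 unlike.
Row 4: P(4,1)–P(5,1)=  → 0/1 unlike.
Row 5: P(5,1)–P(5,2)= Q(5,4)–P(5,5)≠ P(5,5)–Q(6,5)≠  → 2/3 unlike.
Row 6: Q(6,3)–Q(7,3)= Q(6,5)–P(7,5)≠  → 1/2 unlike.
Row 7: P(7,2)–Q(7,3)≠ Q(7,3)–Q(7,4)= Q(7,4)–P(7,5)≠  → 2/3 unlike.
Total adjacent occupied pairs: 20; unlike-type pairs: 8.
8/20 reduces to 2/5.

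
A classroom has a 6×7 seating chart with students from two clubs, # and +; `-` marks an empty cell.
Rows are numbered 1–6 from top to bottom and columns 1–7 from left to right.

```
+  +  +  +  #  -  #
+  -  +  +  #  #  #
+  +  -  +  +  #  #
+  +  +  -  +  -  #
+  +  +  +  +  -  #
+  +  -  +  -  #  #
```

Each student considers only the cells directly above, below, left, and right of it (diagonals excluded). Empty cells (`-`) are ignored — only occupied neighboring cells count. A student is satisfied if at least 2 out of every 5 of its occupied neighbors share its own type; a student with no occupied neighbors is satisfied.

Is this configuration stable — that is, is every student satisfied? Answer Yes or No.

Row 1: (1,1)+ 2/2 satisfied · (1,2)+ 2/2 satisfied · (1,3)+ 3/3 satisfied · (1,4)+ 2/3 satisfied · (1,5)# 1/2 satisfied · (1,7)# 1/1 satisfied
Row 2: (2,1)+ 2/2 satisfied · (2,3)+ 2/2 satisfied · (2,4)+ 3/4 satisfied · (2,5)# 2/4 satisfied · (2,6)# 3/3 satisfied · (2,7)# 3/3 satisfied
Row 3: (3,1)+ 3/3 satisfied · (3,2)+ 2/2 satisfied · (3,4)+ 2/2 satisfied · (3,5)+ 2/4 satisfied · (3,6)# 2/3 satisfied · (3,7)# 3/3 satisfied
Row 4: (4,1)+ 3/3 satisfied · (4,2)+ 4/4 satisfied · (4,3)+ 2/2 satisfied · (4,5)+ 2/2 satisfied · (4,7)# 2/2 satisfied
Row 5: (5,1)+ 3/3 satisfied · (5,2)+ 4/4 satisfied · (5,3)+ 3/3 satisfied · (5,4)+ 3/3 satisfied · (5,5)+ 2/2 satisfied · (5,7)# 2/2 satisfied
Row 6: (6,1)+ 2/2 satisfied · (6,2)+ 2/2 satisfied · (6,4)+ 1/1 satisfied · (6,6)# 1/1 satisfied · (6,7)# 2/2 satisfied
All meet the threshold, so the configuration is stable.

Yes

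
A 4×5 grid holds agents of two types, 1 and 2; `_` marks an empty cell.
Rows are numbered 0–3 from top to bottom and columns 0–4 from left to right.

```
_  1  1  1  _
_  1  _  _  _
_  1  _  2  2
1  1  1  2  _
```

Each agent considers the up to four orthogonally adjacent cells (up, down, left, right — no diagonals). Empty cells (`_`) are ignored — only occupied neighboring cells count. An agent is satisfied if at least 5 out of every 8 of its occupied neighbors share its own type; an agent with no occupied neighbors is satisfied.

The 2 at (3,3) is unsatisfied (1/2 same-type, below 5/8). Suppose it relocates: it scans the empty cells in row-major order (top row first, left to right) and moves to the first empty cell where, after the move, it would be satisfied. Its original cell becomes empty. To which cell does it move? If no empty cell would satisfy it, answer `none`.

Vacating (3,3). Empty cells in order:
  (0,0): 0/1 same-type → still unsatisfied.
  (0,4): 0/1 same-type → still unsatisfied.
  (1,0): 0/1 same-type → still unsatisfied.
  (1,2): 0/2 same-type → still unsatisfied.
  (1,3): 1/2 same-type → still unsatisfied.
  (1,4): 1/1 same-type → satisfied — stop here.

(1,4)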